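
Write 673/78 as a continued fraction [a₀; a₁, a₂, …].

[8; 1, 1, 1, 2, 4, 2]

Run the Euclidean algorithm, recording each quotient:
⌊673/78⌋ = 8, remainder 49
⌊78/49⌋ = 1, remainder 29
⌊49/29⌋ = 1, remainder 20
⌊29/20⌋ = 1, remainder 9
⌊20/9⌋ = 2, remainder 2
⌊9/2⌋ = 4, remainder 1
⌊2/1⌋ = 2, remainder 0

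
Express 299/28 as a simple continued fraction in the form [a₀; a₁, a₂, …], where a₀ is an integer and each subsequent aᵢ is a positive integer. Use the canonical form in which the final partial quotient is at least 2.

[10; 1, 2, 9]

299 = 10·28 + 19, so a_0 = 10
28 = 1·19 + 9, so a_1 = 1
19 = 2·9 + 1, so a_2 = 2
9 = 9·1 + 0, so a_3 = 9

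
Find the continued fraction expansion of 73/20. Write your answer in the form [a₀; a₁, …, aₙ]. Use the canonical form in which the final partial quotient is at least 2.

⌊73/20⌋ = 3, remainder 13
⌊20/13⌋ = 1, remainder 7
⌊13/7⌋ = 1, remainder 6
⌊7/6⌋ = 1, remainder 1
⌊6/1⌋ = 6, remainder 0

[3; 1, 1, 1, 6]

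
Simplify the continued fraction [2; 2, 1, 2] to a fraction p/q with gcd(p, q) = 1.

19/8

Start with 2.
1 + 1/(2/1) = 1 + 1/2 = 3/2
2 + 1/(3/2) = 2 + 2/3 = 8/3
2 + 1/(8/3) = 2 + 3/8 = 19/8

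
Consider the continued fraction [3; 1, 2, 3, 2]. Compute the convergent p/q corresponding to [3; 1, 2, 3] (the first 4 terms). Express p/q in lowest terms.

Starting at the tail and folding back:
Start with 3.
2 + 1/(3/1) = 2 + 1/3 = 7/3
1 + 1/(7/3) = 1 + 3/7 = 10/7
3 + 1/(10/7) = 3 + 7/10 = 37/10

37/10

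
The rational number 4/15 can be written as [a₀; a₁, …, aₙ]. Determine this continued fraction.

Apply division with remainder until the remainder is 0:
4 = 0·15 + 4, so a_0 = 0
15 = 3·4 + 3, so a_1 = 3
4 = 1·3 + 1, so a_2 = 1
3 = 3·1 + 0, so a_3 = 3

[0; 3, 1, 3]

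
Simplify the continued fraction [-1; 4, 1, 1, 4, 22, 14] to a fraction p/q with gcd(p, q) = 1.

-9986/12795

a_0 = -1: -1/1
a_1 = 4: -3/4
a_2 = 1: -4/5
a_3 = 1: -7/9
a_4 = 4: -32/41
a_5 = 22: -711/911
a_6 = 14: -9986/12795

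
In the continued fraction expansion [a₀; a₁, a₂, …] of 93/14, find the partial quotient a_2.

⌊93/14⌋ = 6, remainder 9
⌊14/9⌋ = 1, remainder 5
⌊9/5⌋ = 1, remainder 4

1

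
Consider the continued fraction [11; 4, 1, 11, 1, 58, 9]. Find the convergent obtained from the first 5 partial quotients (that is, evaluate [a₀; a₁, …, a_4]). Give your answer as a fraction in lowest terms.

Start with 1.
11 + 1/(1/1) = 11 + 1/1 = 12/1
1 + 1/(12/1) = 1 + 1/12 = 13/12
4 + 1/(13/12) = 4 + 12/13 = 64/13
11 + 1/(64/13) = 11 + 13/64 = 717/64

717/64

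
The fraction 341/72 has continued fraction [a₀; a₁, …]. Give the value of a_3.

1

341 ÷ 72 → quotient 4, remainder 53
72 ÷ 53 → quotient 1, remainder 19
53 ÷ 19 → quotient 2, remainder 15
19 ÷ 15 → quotient 1, remainder 4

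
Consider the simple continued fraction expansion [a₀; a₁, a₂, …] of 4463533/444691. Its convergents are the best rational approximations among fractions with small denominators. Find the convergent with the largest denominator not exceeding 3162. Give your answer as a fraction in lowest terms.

1074/107

List convergents until the denominator exceeds the bound:
a_0 = 10: 10/1  (≤ bound)
a_1 = 26: 261/26  (≤ bound)
a_2 = 1: 271/27  (≤ bound)
a_3 = 3: 1074/107  (≤ bound)
a_4 = 40: 43231/4307  (> 3162, stop)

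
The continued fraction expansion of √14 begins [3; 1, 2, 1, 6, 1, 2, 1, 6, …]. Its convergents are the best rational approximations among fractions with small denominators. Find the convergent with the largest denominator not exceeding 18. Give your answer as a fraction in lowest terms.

a_0 = 3: 3/1  (≤ bound)
a_1 = 1: 4/1  (≤ bound)
a_2 = 2: 11/3  (≤ bound)
a_3 = 1: 15/4  (≤ bound)
a_4 = 6: 101/27  (> 18, stop)

15/4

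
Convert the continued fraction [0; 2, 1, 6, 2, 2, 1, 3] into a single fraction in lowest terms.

193/553

a_0 = 0: 0/1
a_1 = 2: 1/2
a_2 = 1: 1/3
a_3 = 6: 7/20
a_4 = 2: 15/43
a_5 = 2: 37/106
a_6 = 1: 52/149
a_7 = 3: 193/553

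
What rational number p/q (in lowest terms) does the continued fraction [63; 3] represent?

a_0 = 63: 63/1
a_1 = 3: 190/3

190/3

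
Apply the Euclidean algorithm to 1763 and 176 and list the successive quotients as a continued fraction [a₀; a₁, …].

1763 = 10·176 + 3, so a_0 = 10
176 = 58·3 + 2, so a_1 = 58
3 = 1·2 + 1, so a_2 = 1
2 = 2·1 + 0, so a_3 = 2

[10; 58, 1, 2]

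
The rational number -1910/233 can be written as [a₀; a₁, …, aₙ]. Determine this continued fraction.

[-9; 1, 4, 15, 3]

-1910 = -9·233 + 187, so a_0 = -9
233 = 1·187 + 46, so a_1 = 1
187 = 4·46 + 3, so a_2 = 4
46 = 15·3 + 1, so a_3 = 15
3 = 3·1 + 0, so a_4 = 3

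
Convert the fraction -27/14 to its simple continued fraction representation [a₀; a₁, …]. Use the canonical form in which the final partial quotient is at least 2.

[-2; 14]

Run the Euclidean algorithm, recording each quotient:
⌊-27/14⌋ = -2, remainder 1
⌊14/1⌋ = 14, remainder 0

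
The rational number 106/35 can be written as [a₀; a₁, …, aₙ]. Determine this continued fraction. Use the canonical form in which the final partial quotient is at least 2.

[3; 35]

106 ÷ 35 → quotient 3, remainder 1
35 ÷ 1 → quotient 35, remainder 0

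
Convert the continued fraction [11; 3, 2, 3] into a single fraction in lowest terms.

Start with 3.
2 + 1/(3/1) = 2 + 1/3 = 7/3
3 + 1/(7/3) = 3 + 3/7 = 24/7
11 + 1/(24/7) = 11 + 7/24 = 271/24

271/24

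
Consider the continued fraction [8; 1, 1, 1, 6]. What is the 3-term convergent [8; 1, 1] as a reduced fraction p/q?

17/2

Build up convergents one term at a time:
a_0 = 8: 8/1
a_1 = 1: 9/1
a_2 = 1: 17/2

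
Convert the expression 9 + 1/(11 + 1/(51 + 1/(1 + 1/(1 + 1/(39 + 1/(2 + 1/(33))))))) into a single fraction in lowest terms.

a_0 = 9: 9/1
a_1 = 11: 100/11
a_2 = 51: 5109/562
a_3 = 1: 5209/573
a_4 = 1: 10318/1135
a_5 = 39: 407611/44838
a_6 = 2: 825540/90811
a_7 = 33: 27650431/3041601

27650431/3041601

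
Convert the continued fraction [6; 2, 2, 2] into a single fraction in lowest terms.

Start with 2.
2 + 1/(2/1) = 2 + 1/2 = 5/2
2 + 1/(5/2) = 2 + 2/5 = 12/5
6 + 1/(12/5) = 6 + 5/12 = 77/12

77/12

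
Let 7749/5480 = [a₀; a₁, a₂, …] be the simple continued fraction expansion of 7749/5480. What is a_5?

7749 ÷ 5480 → quotient 1, remainder 2269
5480 ÷ 2269 → quotient 2, remainder 942
2269 ÷ 942 → quotient 2, remainder 385
942 ÷ 385 → quotient 2, remainder 172
385 ÷ 172 → quotient 2, remainder 41
172 ÷ 41 → quotient 4, remainder 8

4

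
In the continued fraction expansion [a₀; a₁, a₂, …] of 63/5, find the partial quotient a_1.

63 = 12·5 + 3, so a_0 = 12
5 = 1·3 + 2, so a_1 = 1

1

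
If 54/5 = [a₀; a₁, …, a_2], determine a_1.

Apply division with remainder until the remainder is 0:
54 = 10·5 + 4, so a_0 = 10
5 = 1·4 + 1, so a_1 = 1

1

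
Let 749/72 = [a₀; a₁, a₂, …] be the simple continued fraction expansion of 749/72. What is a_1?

749 ÷ 72 → quotient 10, remainder 29
72 ÷ 29 → quotient 2, remainder 14

2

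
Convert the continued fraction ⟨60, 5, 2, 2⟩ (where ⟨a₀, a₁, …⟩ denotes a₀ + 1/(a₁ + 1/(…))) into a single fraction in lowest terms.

1625/27

Starting at the tail and folding back:
Start with 2.
2 + 1/(2/1) = 2 + 1/2 = 5/2
5 + 1/(5/2) = 5 + 2/5 = 27/5
60 + 1/(27/5) = 60 + 5/27 = 1625/27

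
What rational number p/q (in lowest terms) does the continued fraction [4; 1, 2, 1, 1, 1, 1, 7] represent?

647/137

Build up convergents one term at a time:
a_0 = 4: 4/1
a_1 = 1: 5/1
a_2 = 2: 14/3
a_3 = 1: 19/4
a_4 = 1: 33/7
a_5 = 1: 52/11
a_6 = 1: 85/18
a_7 = 7: 647/137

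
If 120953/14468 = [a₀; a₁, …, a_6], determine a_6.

13

⌊120953/14468⌋ = 8, remainder 5209
⌊14468/5209⌋ = 2, remainder 4050
⌊5209/4050⌋ = 1, remainder 1159
⌊4050/1159⌋ = 3, remainder 573
⌊1159/573⌋ = 2, remainder 13
⌊573/13⌋ = 44, remainder 1
⌊13/1⌋ = 13, remainder 0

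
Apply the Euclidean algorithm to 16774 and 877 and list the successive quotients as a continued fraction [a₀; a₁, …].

[19; 7, 1, 9, 11]

16774 = 19·877 + 111, so a_0 = 19
877 = 7·111 + 100, so a_1 = 7
111 = 1·100 + 11, so a_2 = 1
100 = 9·11 + 1, so a_3 = 9
11 = 11·1 + 0, so a_4 = 11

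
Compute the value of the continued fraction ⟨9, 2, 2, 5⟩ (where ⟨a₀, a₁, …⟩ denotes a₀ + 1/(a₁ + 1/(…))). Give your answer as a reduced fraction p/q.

254/27

a_0 = 9: 9/1
a_1 = 2: 19/2
a_2 = 2: 47/5
a_3 = 5: 254/27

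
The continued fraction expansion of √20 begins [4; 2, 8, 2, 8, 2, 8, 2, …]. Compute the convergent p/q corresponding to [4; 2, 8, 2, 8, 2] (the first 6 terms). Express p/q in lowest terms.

2889/646

Starting at the tail and folding back:
Start with 2.
8 + 1/(2/1) = 8 + 1/2 = 17/2
2 + 1/(17/2) = 2 + 2/17 = 36/17
8 + 1/(36/17) = 8 + 17/36 = 305/36
2 + 1/(305/36) = 2 + 36/305 = 646/305
4 + 1/(646/305) = 4 + 305/646 = 2889/646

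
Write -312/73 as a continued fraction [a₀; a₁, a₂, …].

[-5; 1, 2, 1, 1, 1, 6]

Apply division with remainder until the remainder is 0:
⌊-312/73⌋ = -5, remainder 53
⌊73/53⌋ = 1, remainder 20
⌊53/20⌋ = 2, remainder 13
⌊20/13⌋ = 1, remainder 7
⌊13/7⌋ = 1, remainder 6
⌊7/6⌋ = 1, remainder 1
⌊6/1⌋ = 6, remainder 0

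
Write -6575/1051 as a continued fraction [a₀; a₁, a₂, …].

[-7; 1, 2, 1, 9, 1, 3, 6]

⌊-6575/1051⌋ = -7, remainder 782
⌊1051/782⌋ = 1, remainder 269
⌊782/269⌋ = 2, remainder 244
⌊269/244⌋ = 1, remainder 25
⌊244/25⌋ = 9, remainder 19
⌊25/19⌋ = 1, remainder 6
⌊19/6⌋ = 3, remainder 1
⌊6/1⌋ = 6, remainder 0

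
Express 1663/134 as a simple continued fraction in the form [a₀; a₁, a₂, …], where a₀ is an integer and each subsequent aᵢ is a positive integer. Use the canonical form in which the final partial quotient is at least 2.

1663 ÷ 134 → quotient 12, remainder 55
134 ÷ 55 → quotient 2, remainder 24
55 ÷ 24 → quotient 2, remainder 7
24 ÷ 7 → quotient 3, remainder 3
7 ÷ 3 → quotient 2, remainder 1
3 ÷ 1 → quotient 3, remainder 0

[12; 2, 2, 3, 2, 3]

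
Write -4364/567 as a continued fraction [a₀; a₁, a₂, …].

-4364 ÷ 567 → quotient -8, remainder 172
567 ÷ 172 → quotient 3, remainder 51
172 ÷ 51 → quotient 3, remainder 19
51 ÷ 19 → quotient 2, remainder 13
19 ÷ 13 → quotient 1, remainder 6
13 ÷ 6 → quotient 2, remainder 1
6 ÷ 1 → quotient 6, remainder 0

[-8; 3, 3, 2, 1, 2, 6]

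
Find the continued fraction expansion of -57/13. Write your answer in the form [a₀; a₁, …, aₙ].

Run the Euclidean algorithm, recording each quotient:
-57 ÷ 13 → quotient -5, remainder 8
13 ÷ 8 → quotient 1, remainder 5
8 ÷ 5 → quotient 1, remainder 3
5 ÷ 3 → quotient 1, remainder 2
3 ÷ 2 → quotient 1, remainder 1
2 ÷ 1 → quotient 2, remainder 0

[-5; 1, 1, 1, 1, 2]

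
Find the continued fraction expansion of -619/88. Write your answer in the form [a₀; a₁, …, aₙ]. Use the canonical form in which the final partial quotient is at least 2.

Run the Euclidean algorithm, recording each quotient:
⌊-619/88⌋ = -8, remainder 85
⌊88/85⌋ = 1, remainder 3
⌊85/3⌋ = 28, remainder 1
⌊3/1⌋ = 3, remainder 0

[-8; 1, 28, 3]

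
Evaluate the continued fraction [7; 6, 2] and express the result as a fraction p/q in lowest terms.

93/13

Start with 2.
6 + 1/(2/1) = 6 + 1/2 = 13/2
7 + 1/(13/2) = 7 + 2/13 = 93/13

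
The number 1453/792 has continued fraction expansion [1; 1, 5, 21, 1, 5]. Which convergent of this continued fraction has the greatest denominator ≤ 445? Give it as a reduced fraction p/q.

a_0 = 1: 1/1  (≤ bound)
a_1 = 1: 2/1  (≤ bound)
a_2 = 5: 11/6  (≤ bound)
a_3 = 21: 233/127  (≤ bound)
a_4 = 1: 244/133  (≤ bound)
a_5 = 5: 1453/792  (> 445, stop)

244/133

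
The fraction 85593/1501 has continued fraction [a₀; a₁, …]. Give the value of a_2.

Apply division with remainder until the remainder is 0:
⌊85593/1501⌋ = 57, remainder 36
⌊1501/36⌋ = 41, remainder 25
⌊36/25⌋ = 1, remainder 11

1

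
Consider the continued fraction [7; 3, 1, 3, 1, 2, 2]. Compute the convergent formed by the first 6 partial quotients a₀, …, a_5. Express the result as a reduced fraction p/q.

a_0 = 7: 7/1
a_1 = 3: 22/3
a_2 = 1: 29/4
a_3 = 3: 109/15
a_4 = 1: 138/19
a_5 = 2: 385/53

385/53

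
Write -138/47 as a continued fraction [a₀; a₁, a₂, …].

[-3; 15, 1, 2]

Repeatedly divide and take the remainder:
⌊-138/47⌋ = -3, remainder 3
⌊47/3⌋ = 15, remainder 2
⌊3/2⌋ = 1, remainder 1
⌊2/1⌋ = 2, remainder 0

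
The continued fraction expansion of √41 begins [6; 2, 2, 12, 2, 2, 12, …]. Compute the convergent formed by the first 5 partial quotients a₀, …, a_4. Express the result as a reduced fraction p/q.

826/129

Start with 2.
12 + 1/(2/1) = 12 + 1/2 = 25/2
2 + 1/(25/2) = 2 + 2/25 = 52/25
2 + 1/(52/25) = 2 + 25/52 = 129/52
6 + 1/(129/52) = 6 + 52/129 = 826/129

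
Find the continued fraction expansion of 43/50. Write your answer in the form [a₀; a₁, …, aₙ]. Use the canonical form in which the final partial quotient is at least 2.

[0; 1, 6, 7]

43 = 0·50 + 43, so a_0 = 0
50 = 1·43 + 7, so a_1 = 1
43 = 6·7 + 1, so a_2 = 6
7 = 7·1 + 0, so a_3 = 7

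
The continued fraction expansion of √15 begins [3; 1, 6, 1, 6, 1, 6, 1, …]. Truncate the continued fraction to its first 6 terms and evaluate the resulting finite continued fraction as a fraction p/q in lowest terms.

244/63

a_0 = 3: 3/1
a_1 = 1: 4/1
a_2 = 6: 27/7
a_3 = 1: 31/8
a_4 = 6: 213/55
a_5 = 1: 244/63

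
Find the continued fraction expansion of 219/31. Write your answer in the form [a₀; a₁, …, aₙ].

[7; 15, 2]

Run the Euclidean algorithm, recording each quotient:
219 ÷ 31 → quotient 7, remainder 2
31 ÷ 2 → quotient 15, remainder 1
2 ÷ 1 → quotient 2, remainder 0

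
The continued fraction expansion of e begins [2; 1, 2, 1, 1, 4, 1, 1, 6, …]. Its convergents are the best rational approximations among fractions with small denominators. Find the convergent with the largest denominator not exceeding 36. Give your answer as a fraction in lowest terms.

a_0 = 2: 2/1  (≤ bound)
a_1 = 1: 3/1  (≤ bound)
a_2 = 2: 8/3  (≤ bound)
a_3 = 1: 11/4  (≤ bound)
a_4 = 1: 19/7  (≤ bound)
a_5 = 4: 87/32  (≤ bound)
a_6 = 1: 106/39  (> 36, stop)

87/32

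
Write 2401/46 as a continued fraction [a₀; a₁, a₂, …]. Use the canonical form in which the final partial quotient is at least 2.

⌊2401/46⌋ = 52, remainder 9
⌊46/9⌋ = 5, remainder 1
⌊9/1⌋ = 9, remainder 0

[52; 5, 9]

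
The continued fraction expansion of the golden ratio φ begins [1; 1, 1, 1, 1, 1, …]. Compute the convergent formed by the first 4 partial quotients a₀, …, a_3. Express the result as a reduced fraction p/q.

a_0 = 1: 1/1
a_1 = 1: 2/1
a_2 = 1: 3/2
a_3 = 1: 5/3

5/3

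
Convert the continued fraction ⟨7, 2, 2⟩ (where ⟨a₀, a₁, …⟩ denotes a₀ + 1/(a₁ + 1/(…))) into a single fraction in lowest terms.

a_0 = 7: 7/1
a_1 = 2: 15/2
a_2 = 2: 37/5

37/5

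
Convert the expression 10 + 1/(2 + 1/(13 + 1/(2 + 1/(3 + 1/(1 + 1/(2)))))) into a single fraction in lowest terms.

Start with 2.
1 + 1/(2/1) = 1 + 1/2 = 3/2
3 + 1/(3/2) = 3 + 2/3 = 11/3
2 + 1/(11/3) = 2 + 3/11 = 25/11
13 + 1/(25/11) = 13 + 11/25 = 336/25
2 + 1/(336/25) = 2 + 25/336 = 697/336
10 + 1/(697/336) = 10 + 336/697 = 7306/697

7306/697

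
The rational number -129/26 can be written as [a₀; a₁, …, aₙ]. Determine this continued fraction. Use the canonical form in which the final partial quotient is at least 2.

[-5; 26]

Run the Euclidean algorithm, recording each quotient:
⌊-129/26⌋ = -5, remainder 1
⌊26/1⌋ = 26, remainder 0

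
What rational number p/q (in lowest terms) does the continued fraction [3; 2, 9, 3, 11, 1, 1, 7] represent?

36455/10492

a_0 = 3: 3/1
a_1 = 2: 7/2
a_2 = 9: 66/19
a_3 = 3: 205/59
a_4 = 11: 2321/668
a_5 = 1: 2526/727
a_6 = 1: 4847/1395
a_7 = 7: 36455/10492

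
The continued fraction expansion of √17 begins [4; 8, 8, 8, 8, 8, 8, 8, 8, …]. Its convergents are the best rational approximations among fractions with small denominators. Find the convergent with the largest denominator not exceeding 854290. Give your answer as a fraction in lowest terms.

List convergents until the denominator exceeds the bound:
a_0 = 4: 4/1  (≤ bound)
a_1 = 8: 33/8  (≤ bound)
a_2 = 8: 268/65  (≤ bound)
a_3 = 8: 2177/528  (≤ bound)
a_4 = 8: 17684/4289  (≤ bound)
a_5 = 8: 143649/34840  (≤ bound)
a_6 = 8: 1166876/283009  (≤ bound)
a_7 = 8: 9478657/2298912  (> 854290, stop)

1166876/283009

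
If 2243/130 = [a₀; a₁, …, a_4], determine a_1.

Run the Euclidean algorithm, recording each quotient:
2243 = 17·130 + 33, so a_0 = 17
130 = 3·33 + 31, so a_1 = 3

3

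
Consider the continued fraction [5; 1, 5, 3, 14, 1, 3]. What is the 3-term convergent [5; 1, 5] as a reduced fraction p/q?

Starting at the tail and folding back:
Start with 5.
1 + 1/(5/1) = 1 + 1/5 = 6/5
5 + 1/(6/5) = 5 + 5/6 = 35/6

35/6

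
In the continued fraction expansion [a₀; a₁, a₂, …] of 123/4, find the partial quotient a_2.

⌊123/4⌋ = 30, remainder 3
⌊4/3⌋ = 1, remainder 1
⌊3/1⌋ = 3, remainder 0

3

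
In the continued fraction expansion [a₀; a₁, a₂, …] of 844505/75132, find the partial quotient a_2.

⌊844505/75132⌋ = 11, remainder 18053
⌊75132/18053⌋ = 4, remainder 2920
⌊18053/2920⌋ = 6, remainder 533

6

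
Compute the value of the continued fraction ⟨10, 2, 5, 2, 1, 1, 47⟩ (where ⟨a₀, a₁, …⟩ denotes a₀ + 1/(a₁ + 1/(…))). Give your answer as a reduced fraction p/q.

29365/2808

Compute successive convergents:
a_0 = 10: 10/1
a_1 = 2: 21/2
a_2 = 5: 115/11
a_3 = 2: 251/24
a_4 = 1: 366/35
a_5 = 1: 617/59
a_6 = 47: 29365/2808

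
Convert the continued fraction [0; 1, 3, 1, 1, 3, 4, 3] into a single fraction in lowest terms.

a_0 = 0: 0/1
a_1 = 1: 1/1
a_2 = 3: 3/4
a_3 = 1: 4/5
a_4 = 1: 7/9
a_5 = 3: 25/32
a_6 = 4: 107/137
a_7 = 3: 346/443

346/443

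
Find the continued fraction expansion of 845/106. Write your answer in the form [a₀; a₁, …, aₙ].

Apply division with remainder until the remainder is 0:
⌊845/106⌋ = 7, remainder 103
⌊106/103⌋ = 1, remainder 3
⌊103/3⌋ = 34, remainder 1
⌊3/1⌋ = 3, remainder 0

[7; 1, 34, 3]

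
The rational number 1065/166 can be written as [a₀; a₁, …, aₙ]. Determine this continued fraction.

[6; 2, 2, 2, 6, 2]

Apply division with remainder until the remainder is 0:
⌊1065/166⌋ = 6, remainder 69
⌊166/69⌋ = 2, remainder 28
⌊69/28⌋ = 2, remainder 13
⌊28/13⌋ = 2, remainder 2
⌊13/2⌋ = 6, remainder 1
⌊2/1⌋ = 2, remainder 0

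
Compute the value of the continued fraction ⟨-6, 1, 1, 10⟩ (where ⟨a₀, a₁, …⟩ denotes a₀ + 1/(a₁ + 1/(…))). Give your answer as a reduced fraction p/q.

-115/21

Use the convergent recurrence hₖ = aₖ·hₖ₋₁ + hₖ₋₂ (and likewise for the denominators kₖ):
a_0 = -6: -6/1
a_1 = 1: -5/1
a_2 = 1: -11/2
a_3 = 10: -115/21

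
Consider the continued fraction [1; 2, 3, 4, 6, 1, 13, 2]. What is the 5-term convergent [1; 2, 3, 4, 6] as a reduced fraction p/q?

268/187

a_0 = 1: 1/1
a_1 = 2: 3/2
a_2 = 3: 10/7
a_3 = 4: 43/30
a_4 = 6: 268/187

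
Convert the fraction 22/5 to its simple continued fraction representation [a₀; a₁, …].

[4; 2, 2]

22 ÷ 5 → quotient 4, remainder 2
5 ÷ 2 → quotient 2, remainder 1
2 ÷ 1 → quotient 2, remainder 0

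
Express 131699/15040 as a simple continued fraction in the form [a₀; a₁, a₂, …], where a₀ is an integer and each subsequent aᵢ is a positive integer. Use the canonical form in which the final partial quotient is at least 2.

[8; 1, 3, 9, 4, 12, 8]

131699 = 8·15040 + 11379, so a_0 = 8
15040 = 1·11379 + 3661, so a_1 = 1
11379 = 3·3661 + 396, so a_2 = 3
3661 = 9·396 + 97, so a_3 = 9
396 = 4·97 + 8, so a_4 = 4
97 = 12·8 + 1, so a_5 = 12
8 = 8·1 + 0, so a_6 = 8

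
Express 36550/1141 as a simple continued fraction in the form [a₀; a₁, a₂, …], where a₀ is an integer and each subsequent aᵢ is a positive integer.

[32; 30, 38]

Repeatedly divide and take the remainder:
⌊36550/1141⌋ = 32, remainder 38
⌊1141/38⌋ = 30, remainder 1
⌊38/1⌋ = 38, remainder 0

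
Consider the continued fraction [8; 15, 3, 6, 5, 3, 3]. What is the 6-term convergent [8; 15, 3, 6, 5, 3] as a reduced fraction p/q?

Collapse the nested fraction from the inside out:
Start with 3.
5 + 1/(3/1) = 5 + 1/3 = 16/3
6 + 1/(16/3) = 6 + 3/16 = 99/16
3 + 1/(99/16) = 3 + 16/99 = 313/99
15 + 1/(313/99) = 15 + 99/313 = 4794/313
8 + 1/(4794/313) = 8 + 313/4794 = 38665/4794

38665/4794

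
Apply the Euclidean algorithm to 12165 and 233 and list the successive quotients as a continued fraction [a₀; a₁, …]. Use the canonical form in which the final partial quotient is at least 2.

[52; 4, 1, 3, 12]

⌊12165/233⌋ = 52, remainder 49
⌊233/49⌋ = 4, remainder 37
⌊49/37⌋ = 1, remainder 12
⌊37/12⌋ = 3, remainder 1
⌊12/1⌋ = 12, remainder 0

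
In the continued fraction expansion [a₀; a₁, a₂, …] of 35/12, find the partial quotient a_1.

1

35 = 2·12 + 11, so a_0 = 2
12 = 1·11 + 1, so a_1 = 1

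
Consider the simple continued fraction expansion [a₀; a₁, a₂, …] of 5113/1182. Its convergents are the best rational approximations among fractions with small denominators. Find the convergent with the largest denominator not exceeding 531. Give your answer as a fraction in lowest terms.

757/175

List convergents until the denominator exceeds the bound:
a_0 = 4: 4/1  (≤ bound)
a_1 = 3: 13/3  (≤ bound)
a_2 = 14: 186/43  (≤ bound)
a_3 = 3: 571/132  (≤ bound)
a_4 = 1: 757/175  (≤ bound)
a_5 = 6: 5113/1182  (> 531, stop)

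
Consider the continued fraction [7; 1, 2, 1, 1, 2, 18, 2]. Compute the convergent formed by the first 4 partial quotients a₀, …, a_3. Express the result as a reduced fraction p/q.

31/4

Use the convergent recurrence hₖ = aₖ·hₖ₋₁ + hₖ₋₂ (and likewise for the denominators kₖ):
a_0 = 7: 7/1
a_1 = 1: 8/1
a_2 = 2: 23/3
a_3 = 1: 31/4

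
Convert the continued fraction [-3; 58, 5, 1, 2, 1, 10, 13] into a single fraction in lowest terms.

-561171/188135

Use the convergent recurrence hₖ = aₖ·hₖ₋₁ + hₖ₋₂ (and likewise for the denominators kₖ):
a_0 = -3: -3/1
a_1 = 58: -173/58
a_2 = 5: -868/291
a_3 = 1: -1041/349
a_4 = 2: -2950/989
a_5 = 1: -3991/1338
a_6 = 10: -42860/14369
a_7 = 13: -561171/188135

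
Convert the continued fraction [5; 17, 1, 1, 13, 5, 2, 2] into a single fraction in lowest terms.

65469/12946

a_0 = 5: 5/1
a_1 = 17: 86/17
a_2 = 1: 91/18
a_3 = 1: 177/35
a_4 = 13: 2392/473
a_5 = 5: 12137/2400
a_6 = 2: 26666/5273
a_7 = 2: 65469/12946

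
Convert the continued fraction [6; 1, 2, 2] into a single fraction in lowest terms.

47/7

Start with 2.
2 + 1/(2/1) = 2 + 1/2 = 5/2
1 + 1/(5/2) = 1 + 2/5 = 7/5
6 + 1/(7/5) = 6 + 5/7 = 47/7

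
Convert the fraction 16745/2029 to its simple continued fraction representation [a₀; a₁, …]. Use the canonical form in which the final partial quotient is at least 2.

[8; 3, 1, 21, 3, 3, 2]

Run the Euclidean algorithm, recording each quotient:
16745 ÷ 2029 → quotient 8, remainder 513
2029 ÷ 513 → quotient 3, remainder 490
513 ÷ 490 → quotient 1, remainder 23
490 ÷ 23 → quotient 21, remainder 7
23 ÷ 7 → quotient 3, remainder 2
7 ÷ 2 → quotient 3, remainder 1
2 ÷ 1 → quotient 2, remainder 0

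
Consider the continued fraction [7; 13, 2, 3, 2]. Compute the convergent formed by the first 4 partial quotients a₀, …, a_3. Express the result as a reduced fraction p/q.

a_0 = 7: 7/1
a_1 = 13: 92/13
a_2 = 2: 191/27
a_3 = 3: 665/94

665/94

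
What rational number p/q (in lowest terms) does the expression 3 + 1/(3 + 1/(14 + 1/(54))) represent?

7732/2325

Build up convergents one term at a time:
a_0 = 3: 3/1
a_1 = 3: 10/3
a_2 = 14: 143/43
a_3 = 54: 7732/2325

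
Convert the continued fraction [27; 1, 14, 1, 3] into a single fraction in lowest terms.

1760/63

a_0 = 27: 27/1
a_1 = 1: 28/1
a_2 = 14: 419/15
a_3 = 1: 447/16
a_4 = 3: 1760/63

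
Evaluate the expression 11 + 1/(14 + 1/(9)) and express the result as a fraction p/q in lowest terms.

Build up convergents one term at a time:
a_0 = 11: 11/1
a_1 = 14: 155/14
a_2 = 9: 1406/127

1406/127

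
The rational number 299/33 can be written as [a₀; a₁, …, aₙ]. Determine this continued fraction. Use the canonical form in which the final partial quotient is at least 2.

299 = 9·33 + 2, so a_0 = 9
33 = 16·2 + 1, so a_1 = 16
2 = 2·1 + 0, so a_2 = 2

[9; 16, 2]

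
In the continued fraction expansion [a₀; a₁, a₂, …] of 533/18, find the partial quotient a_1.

1

533 ÷ 18 → quotient 29, remainder 11
18 ÷ 11 → quotient 1, remainder 7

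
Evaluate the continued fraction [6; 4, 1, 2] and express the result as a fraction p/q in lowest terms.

87/14

a_0 = 6: 6/1
a_1 = 4: 25/4
a_2 = 1: 31/5
a_3 = 2: 87/14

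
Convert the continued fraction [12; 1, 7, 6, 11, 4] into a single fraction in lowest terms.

28807/2237

a_0 = 12: 12/1
a_1 = 1: 13/1
a_2 = 7: 103/8
a_3 = 6: 631/49
a_4 = 11: 7044/547
a_5 = 4: 28807/2237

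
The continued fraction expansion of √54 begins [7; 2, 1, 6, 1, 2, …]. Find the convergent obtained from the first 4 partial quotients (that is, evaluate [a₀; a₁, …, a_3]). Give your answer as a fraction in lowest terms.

147/20

Collapse the nested fraction from the inside out:
Start with 6.
1 + 1/(6/1) = 1 + 1/6 = 7/6
2 + 1/(7/6) = 2 + 6/7 = 20/7
7 + 1/(20/7) = 7 + 7/20 = 147/20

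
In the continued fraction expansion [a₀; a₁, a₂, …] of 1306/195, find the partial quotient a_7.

Apply division with remainder until the remainder is 0:
1306 = 6·195 + 136, so a_0 = 6
195 = 1·136 + 59, so a_1 = 1
136 = 2·59 + 18, so a_2 = 2
59 = 3·18 + 5, so a_3 = 3
18 = 3·5 + 3, so a_4 = 3
5 = 1·3 + 2, so a_5 = 1
3 = 1·2 + 1, so a_6 = 1
2 = 2·1 + 0, so a_7 = 2

2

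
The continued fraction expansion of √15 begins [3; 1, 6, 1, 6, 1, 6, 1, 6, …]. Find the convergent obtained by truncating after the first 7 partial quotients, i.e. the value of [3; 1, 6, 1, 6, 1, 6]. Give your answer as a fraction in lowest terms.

Start with 6.
1 + 1/(6/1) = 1 + 1/6 = 7/6
6 + 1/(7/6) = 6 + 6/7 = 48/7
1 + 1/(48/7) = 1 + 7/48 = 55/48
6 + 1/(55/48) = 6 + 48/55 = 378/55
1 + 1/(378/55) = 1 + 55/378 = 433/378
3 + 1/(433/378) = 3 + 378/433 = 1677/433

1677/433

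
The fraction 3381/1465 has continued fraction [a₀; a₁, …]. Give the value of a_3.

⌊3381/1465⌋ = 2, remainder 451
⌊1465/451⌋ = 3, remainder 112
⌊451/112⌋ = 4, remainder 3
⌊112/3⌋ = 37, remainder 1

37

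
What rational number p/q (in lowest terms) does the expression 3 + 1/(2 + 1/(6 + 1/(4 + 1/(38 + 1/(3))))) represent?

Start with 3.
38 + 1/(3/1) = 38 + 1/3 = 115/3
4 + 1/(115/3) = 4 + 3/115 = 463/115
6 + 1/(463/115) = 6 + 115/463 = 2893/463
2 + 1/(2893/463) = 2 + 463/2893 = 6249/2893
3 + 1/(6249/2893) = 3 + 2893/6249 = 21640/6249

21640/6249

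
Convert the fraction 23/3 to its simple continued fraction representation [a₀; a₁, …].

[7; 1, 2]

⌊23/3⌋ = 7, remainder 2
⌊3/2⌋ = 1, remainder 1
⌊2/1⌋ = 2, remainder 0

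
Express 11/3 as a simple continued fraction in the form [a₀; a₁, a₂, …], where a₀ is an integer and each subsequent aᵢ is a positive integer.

11 = 3·3 + 2, so a_0 = 3
3 = 1·2 + 1, so a_1 = 1
2 = 2·1 + 0, so a_2 = 2

[3; 1, 2]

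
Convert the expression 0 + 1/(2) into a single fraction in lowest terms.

a_0 = 0: 0/1
a_1 = 2: 1/2

1/2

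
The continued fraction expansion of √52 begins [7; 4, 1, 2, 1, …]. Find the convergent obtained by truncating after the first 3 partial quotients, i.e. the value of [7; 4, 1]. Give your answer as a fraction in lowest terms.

36/5

a_0 = 7: 7/1
a_1 = 4: 29/4
a_2 = 1: 36/5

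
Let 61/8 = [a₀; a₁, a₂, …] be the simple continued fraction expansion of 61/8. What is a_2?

⌊61/8⌋ = 7, remainder 5
⌊8/5⌋ = 1, remainder 3
⌊5/3⌋ = 1, remainder 2

1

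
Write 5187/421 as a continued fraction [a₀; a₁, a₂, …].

[12; 3, 8, 2, 3, 2]

5187 = 12·421 + 135, so a_0 = 12
421 = 3·135 + 16, so a_1 = 3
135 = 8·16 + 7, so a_2 = 8
16 = 2·7 + 2, so a_3 = 2
7 = 3·2 + 1, so a_4 = 3
2 = 2·1 + 0, so a_5 = 2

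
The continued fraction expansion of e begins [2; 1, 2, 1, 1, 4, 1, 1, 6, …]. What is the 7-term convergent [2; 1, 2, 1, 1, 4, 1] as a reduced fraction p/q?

Start with 1.
4 + 1/(1/1) = 4 + 1/1 = 5/1
1 + 1/(5/1) = 1 + 1/5 = 6/5
1 + 1/(6/5) = 1 + 5/6 = 11/6
2 + 1/(11/6) = 2 + 6/11 = 28/11
1 + 1/(28/11) = 1 + 11/28 = 39/28
2 + 1/(39/28) = 2 + 28/39 = 106/39

106/39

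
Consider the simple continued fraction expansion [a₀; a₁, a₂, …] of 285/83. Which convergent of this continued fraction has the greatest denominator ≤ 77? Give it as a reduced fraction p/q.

a_0 = 3: 3/1  (≤ bound)
a_1 = 2: 7/2  (≤ bound)
a_2 = 3: 24/7  (≤ bound)
a_3 = 3: 79/23  (≤ bound)
a_4 = 1: 103/30  (≤ bound)
a_5 = 2: 285/83  (> 77, stop)

103/30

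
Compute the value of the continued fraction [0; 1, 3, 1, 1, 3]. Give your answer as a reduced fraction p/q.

a_0 = 0: 0/1
a_1 = 1: 1/1
a_2 = 3: 3/4
a_3 = 1: 4/5
a_4 = 1: 7/9
a_5 = 3: 25/32

25/32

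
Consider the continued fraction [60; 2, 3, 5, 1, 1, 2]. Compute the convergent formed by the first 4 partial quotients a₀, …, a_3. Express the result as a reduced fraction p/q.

2236/37

Start with 5.
3 + 1/(5/1) = 3 + 1/5 = 16/5
2 + 1/(16/5) = 2 + 5/16 = 37/16
60 + 1/(37/16) = 60 + 16/37 = 2236/37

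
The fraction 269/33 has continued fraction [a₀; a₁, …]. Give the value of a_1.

6

Repeatedly divide and take the remainder:
269 ÷ 33 → quotient 8, remainder 5
33 ÷ 5 → quotient 6, remainder 3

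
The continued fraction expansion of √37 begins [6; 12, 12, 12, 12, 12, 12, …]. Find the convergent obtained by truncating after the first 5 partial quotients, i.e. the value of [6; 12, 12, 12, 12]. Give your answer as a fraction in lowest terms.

Use the convergent recurrence hₖ = aₖ·hₖ₋₁ + hₖ₋₂ (and likewise for the denominators kₖ):
a_0 = 6: 6/1
a_1 = 12: 73/12
a_2 = 12: 882/145
a_3 = 12: 10657/1752
a_4 = 12: 128766/21169

128766/21169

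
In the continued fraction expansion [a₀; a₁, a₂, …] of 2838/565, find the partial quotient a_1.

43

Run the Euclidean algorithm, recording each quotient:
2838 ÷ 565 → quotient 5, remainder 13
565 ÷ 13 → quotient 43, remainder 6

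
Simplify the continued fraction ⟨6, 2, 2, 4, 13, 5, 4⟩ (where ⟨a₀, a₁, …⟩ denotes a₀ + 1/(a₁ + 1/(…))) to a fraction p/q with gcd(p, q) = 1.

Use the convergent recurrence hₖ = aₖ·hₖ₋₁ + hₖ₋₂ (and likewise for the denominators kₖ):
a_0 = 6: 6/1
a_1 = 2: 13/2
a_2 = 2: 32/5
a_3 = 4: 141/22
a_4 = 13: 1865/291
a_5 = 5: 9466/1477
a_6 = 4: 39729/6199

39729/6199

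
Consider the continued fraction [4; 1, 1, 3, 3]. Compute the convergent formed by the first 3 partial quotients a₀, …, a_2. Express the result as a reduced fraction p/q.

9/2

Use the convergent recurrence hₖ = aₖ·hₖ₋₁ + hₖ₋₂ (and likewise for the denominators kₖ):
a_0 = 4: 4/1
a_1 = 1: 5/1
a_2 = 1: 9/2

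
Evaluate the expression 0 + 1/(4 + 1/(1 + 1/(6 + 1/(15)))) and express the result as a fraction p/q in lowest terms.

Start with 15.
6 + 1/(15/1) = 6 + 1/15 = 91/15
1 + 1/(91/15) = 1 + 15/91 = 106/91
4 + 1/(106/91) = 4 + 91/106 = 515/106
0 + 1/(515/106) = 0 + 106/515 = 106/515

106/515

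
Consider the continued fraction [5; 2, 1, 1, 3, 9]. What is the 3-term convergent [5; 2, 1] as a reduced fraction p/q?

Collapse the nested fraction from the inside out:
Start with 1.
2 + 1/(1/1) = 2 + 1/1 = 3/1
5 + 1/(3/1) = 5 + 1/3 = 16/3

16/3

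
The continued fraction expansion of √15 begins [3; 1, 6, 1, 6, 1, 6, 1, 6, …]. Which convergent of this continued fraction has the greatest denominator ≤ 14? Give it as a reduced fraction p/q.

31/8

a_0 = 3: 3/1  (≤ bound)
a_1 = 1: 4/1  (≤ bound)
a_2 = 6: 27/7  (≤ bound)
a_3 = 1: 31/8  (≤ bound)
a_4 = 6: 213/55  (> 14, stop)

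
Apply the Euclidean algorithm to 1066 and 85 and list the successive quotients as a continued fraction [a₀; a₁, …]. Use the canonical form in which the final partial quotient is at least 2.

1066 = 12·85 + 46, so a_0 = 12
85 = 1·46 + 39, so a_1 = 1
46 = 1·39 + 7, so a_2 = 1
39 = 5·7 + 4, so a_3 = 5
7 = 1·4 + 3, so a_4 = 1
4 = 1·3 + 1, so a_5 = 1
3 = 3·1 + 0, so a_6 = 3

[12; 1, 1, 5, 1, 1, 3]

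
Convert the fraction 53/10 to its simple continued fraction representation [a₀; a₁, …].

Repeatedly divide and take the remainder:
53 = 5·10 + 3, so a_0 = 5
10 = 3·3 + 1, so a_1 = 3
3 = 3·1 + 0, so a_2 = 3

[5; 3, 3]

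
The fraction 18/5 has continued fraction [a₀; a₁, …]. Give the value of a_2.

18 ÷ 5 → quotient 3, remainder 3
5 ÷ 3 → quotient 1, remainder 2
3 ÷ 2 → quotient 1, remainder 1

1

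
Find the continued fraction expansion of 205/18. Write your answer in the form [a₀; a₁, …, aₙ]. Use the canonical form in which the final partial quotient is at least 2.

[11; 2, 1, 1, 3]

Apply division with remainder until the remainder is 0:
205 ÷ 18 → quotient 11, remainder 7
18 ÷ 7 → quotient 2, remainder 4
7 ÷ 4 → quotient 1, remainder 3
4 ÷ 3 → quotient 1, remainder 1
3 ÷ 1 → quotient 3, remainder 0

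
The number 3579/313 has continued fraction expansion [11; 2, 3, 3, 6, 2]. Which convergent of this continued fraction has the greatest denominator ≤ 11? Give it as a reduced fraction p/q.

80/7

a_0 = 11: 11/1  (≤ bound)
a_1 = 2: 23/2  (≤ bound)
a_2 = 3: 80/7  (≤ bound)
a_3 = 3: 263/23  (> 11, stop)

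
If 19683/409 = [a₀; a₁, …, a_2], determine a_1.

19683 = 48·409 + 51, so a_0 = 48
409 = 8·51 + 1, so a_1 = 8

8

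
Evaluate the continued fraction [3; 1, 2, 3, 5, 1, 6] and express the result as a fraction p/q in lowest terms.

1594/431

Start with 6.
1 + 1/(6/1) = 1 + 1/6 = 7/6
5 + 1/(7/6) = 5 + 6/7 = 41/7
3 + 1/(41/7) = 3 + 7/41 = 130/41
2 + 1/(130/41) = 2 + 41/130 = 301/130
1 + 1/(301/130) = 1 + 130/301 = 431/301
3 + 1/(431/301) = 3 + 301/431 = 1594/431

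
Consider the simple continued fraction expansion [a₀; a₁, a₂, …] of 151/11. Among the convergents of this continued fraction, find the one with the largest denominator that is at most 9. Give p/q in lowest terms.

55/4

List convergents until the denominator exceeds the bound:
a_0 = 13: 13/1  (≤ bound)
a_1 = 1: 14/1  (≤ bound)
a_2 = 2: 41/3  (≤ bound)
a_3 = 1: 55/4  (≤ bound)
a_4 = 2: 151/11  (> 9, stop)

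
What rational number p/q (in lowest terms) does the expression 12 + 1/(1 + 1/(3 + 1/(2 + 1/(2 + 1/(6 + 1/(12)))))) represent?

21893/1714

a_0 = 12: 12/1
a_1 = 1: 13/1
a_2 = 3: 51/4
a_3 = 2: 115/9
a_4 = 2: 281/22
a_5 = 6: 1801/141
a_6 = 12: 21893/1714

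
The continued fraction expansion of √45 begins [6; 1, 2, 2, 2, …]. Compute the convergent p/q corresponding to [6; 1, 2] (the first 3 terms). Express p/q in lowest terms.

a_0 = 6: 6/1
a_1 = 1: 7/1
a_2 = 2: 20/3

20/3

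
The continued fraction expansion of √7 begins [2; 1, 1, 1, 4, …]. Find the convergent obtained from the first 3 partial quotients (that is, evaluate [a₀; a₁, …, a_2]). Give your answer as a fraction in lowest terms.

5/2

a_0 = 2: 2/1
a_1 = 1: 3/1
a_2 = 1: 5/2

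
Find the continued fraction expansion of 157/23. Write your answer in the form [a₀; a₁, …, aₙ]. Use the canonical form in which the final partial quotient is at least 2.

157 ÷ 23 → quotient 6, remainder 19
23 ÷ 19 → quotient 1, remainder 4
19 ÷ 4 → quotient 4, remainder 3
4 ÷ 3 → quotient 1, remainder 1
3 ÷ 1 → quotient 3, remainder 0

[6; 1, 4, 1, 3]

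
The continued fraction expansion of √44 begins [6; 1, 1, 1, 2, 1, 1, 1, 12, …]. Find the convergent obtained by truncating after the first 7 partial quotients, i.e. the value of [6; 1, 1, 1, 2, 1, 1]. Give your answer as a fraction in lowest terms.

126/19

Build up convergents one term at a time:
a_0 = 6: 6/1
a_1 = 1: 7/1
a_2 = 1: 13/2
a_3 = 1: 20/3
a_4 = 2: 53/8
a_5 = 1: 73/11
a_6 = 1: 126/19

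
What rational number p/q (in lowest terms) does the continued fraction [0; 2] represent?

1/2

Start with 2.
0 + 1/(2/1) = 0 + 1/2 = 1/2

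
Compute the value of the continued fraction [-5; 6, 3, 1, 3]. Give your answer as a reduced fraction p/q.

Start with 3.
1 + 1/(3/1) = 1 + 1/3 = 4/3
3 + 1/(4/3) = 3 + 3/4 = 15/4
6 + 1/(15/4) = 6 + 4/15 = 94/15
-5 + 1/(94/15) = -5 + 15/94 = -455/94

-455/94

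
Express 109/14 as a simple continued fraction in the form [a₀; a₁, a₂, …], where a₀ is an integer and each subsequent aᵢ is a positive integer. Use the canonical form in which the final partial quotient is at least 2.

[7; 1, 3, 1, 2]

Apply division with remainder until the remainder is 0:
109 ÷ 14 → quotient 7, remainder 11
14 ÷ 11 → quotient 1, remainder 3
11 ÷ 3 → quotient 3, remainder 2
3 ÷ 2 → quotient 1, remainder 1
2 ÷ 1 → quotient 2, remainder 0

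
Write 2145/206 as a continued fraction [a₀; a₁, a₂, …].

2145 = 10·206 + 85, so a_0 = 10
206 = 2·85 + 36, so a_1 = 2
85 = 2·36 + 13, so a_2 = 2
36 = 2·13 + 10, so a_3 = 2
13 = 1·10 + 3, so a_4 = 1
10 = 3·3 + 1, so a_5 = 3
3 = 3·1 + 0, so a_6 = 3

[10; 2, 2, 2, 1, 3, 3]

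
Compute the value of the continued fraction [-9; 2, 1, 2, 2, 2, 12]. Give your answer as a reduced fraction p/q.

-4928/571

a_0 = -9: -9/1
a_1 = 2: -17/2
a_2 = 1: -26/3
a_3 = 2: -69/8
a_4 = 2: -164/19
a_5 = 2: -397/46
a_6 = 12: -4928/571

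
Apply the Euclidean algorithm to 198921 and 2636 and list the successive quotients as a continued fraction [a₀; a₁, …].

Repeatedly divide and take the remainder:
198921 ÷ 2636 → quotient 75, remainder 1221
2636 ÷ 1221 → quotient 2, remainder 194
1221 ÷ 194 → quotient 6, remainder 57
194 ÷ 57 → quotient 3, remainder 23
57 ÷ 23 → quotient 2, remainder 11
23 ÷ 11 → quotient 2, remainder 1
11 ÷ 1 → quotient 11, remainder 0

[75; 2, 6, 3, 2, 2, 11]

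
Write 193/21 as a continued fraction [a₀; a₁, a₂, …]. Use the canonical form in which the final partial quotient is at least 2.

[9; 5, 4]

⌊193/21⌋ = 9, remainder 4
⌊21/4⌋ = 5, remainder 1
⌊4/1⌋ = 4, remainder 0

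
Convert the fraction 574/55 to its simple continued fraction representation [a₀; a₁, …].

Repeatedly divide and take the remainder:
574 = 10·55 + 24, so a_0 = 10
55 = 2·24 + 7, so a_1 = 2
24 = 3·7 + 3, so a_2 = 3
7 = 2·3 + 1, so a_3 = 2
3 = 3·1 + 0, so a_4 = 3

[10; 2, 3, 2, 3]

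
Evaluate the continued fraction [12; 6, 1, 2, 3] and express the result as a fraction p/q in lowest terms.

a_0 = 12: 12/1
a_1 = 6: 73/6
a_2 = 1: 85/7
a_3 = 2: 243/20
a_4 = 3: 814/67

814/67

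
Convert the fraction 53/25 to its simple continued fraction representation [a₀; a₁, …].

[2; 8, 3]

⌊53/25⌋ = 2, remainder 3
⌊25/3⌋ = 8, remainder 1
⌊3/1⌋ = 3, remainder 0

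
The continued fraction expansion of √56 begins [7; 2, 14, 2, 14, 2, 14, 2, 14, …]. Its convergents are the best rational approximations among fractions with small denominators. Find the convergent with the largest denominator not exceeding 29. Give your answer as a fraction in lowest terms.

a_0 = 7: 7/1  (≤ bound)
a_1 = 2: 15/2  (≤ bound)
a_2 = 14: 217/29  (≤ bound)
a_3 = 2: 449/60  (> 29, stop)

217/29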